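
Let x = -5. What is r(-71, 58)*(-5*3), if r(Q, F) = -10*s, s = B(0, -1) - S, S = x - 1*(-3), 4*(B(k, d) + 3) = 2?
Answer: -75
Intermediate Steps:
B(k, d) = -5/2 (B(k, d) = -3 + (1/4)*2 = -3 + 1/2 = -5/2)
S = -2 (S = -5 - 1*(-3) = -5 + 3 = -2)
s = -1/2 (s = -5/2 - 1*(-2) = -5/2 + 2 = -1/2 ≈ -0.50000)
r(Q, F) = 5 (r(Q, F) = -10*(-1/2) = 5)
r(-71, 58)*(-5*3) = 5*(-5*3) = 5*(-15) = -75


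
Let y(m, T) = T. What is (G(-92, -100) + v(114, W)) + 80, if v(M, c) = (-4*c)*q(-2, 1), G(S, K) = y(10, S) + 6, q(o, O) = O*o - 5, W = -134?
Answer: -3758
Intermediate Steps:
q(o, O) = -5 + O*o
G(S, K) = 6 + S (G(S, K) = S + 6 = 6 + S)
v(M, c) = 28*c (v(M, c) = (-4*c)*(-5 + 1*(-2)) = (-4*c)*(-5 - 2) = -4*c*(-7) = 28*c)
(G(-92, -100) + v(114, W)) + 80 = ((6 - 92) + 28*(-134)) + 80 = (-86 - 3752) + 80 = -3838 + 80 = -3758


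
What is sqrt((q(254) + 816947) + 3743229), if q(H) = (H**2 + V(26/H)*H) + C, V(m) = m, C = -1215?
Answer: sqrt(4623503) ≈ 2150.2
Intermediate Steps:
q(H) = -1189 + H**2 (q(H) = (H**2 + (26/H)*H) - 1215 = (H**2 + 26) - 1215 = (26 + H**2) - 1215 = -1189 + H**2)
sqrt((q(254) + 816947) + 3743229) = sqrt(((-1189 + 254**2) + 816947) + 3743229) = sqrt(((-1189 + 64516) + 816947) + 3743229) = sqrt((63327 + 816947) + 3743229) = sqrt(880274 + 3743229) = sqrt(4623503)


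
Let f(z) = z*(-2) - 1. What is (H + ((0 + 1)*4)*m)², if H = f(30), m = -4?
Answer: 5929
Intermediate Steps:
f(z) = -1 - 2*z (f(z) = -2*z - 1 = -1 - 2*z)
H = -61 (H = -1 - 2*30 = -1 - 60 = -61)
(H + ((0 + 1)*4)*m)² = (-61 + ((0 + 1)*4)*(-4))² = (-61 + (1*4)*(-4))² = (-61 + 4*(-4))² = (-61 - 16)² = (-77)² = 5929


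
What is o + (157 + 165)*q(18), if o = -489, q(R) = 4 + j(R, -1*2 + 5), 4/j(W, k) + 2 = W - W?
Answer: 155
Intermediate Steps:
j(W, k) = -2 (j(W, k) = 4/(-2 + (W - W)) = 4/(-2 + 0) = 4/(-2) = 4*(-½) = -2)
q(R) = 2 (q(R) = 4 - 2 = 2)
o + (157 + 165)*q(18) = -489 + (157 + 165)*2 = -489 + 322*2 = -489 + 644 = 155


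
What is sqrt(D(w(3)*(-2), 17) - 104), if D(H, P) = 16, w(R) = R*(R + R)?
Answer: 2*I*sqrt(22) ≈ 9.3808*I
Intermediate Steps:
w(R) = 2*R**2 (w(R) = R*(2*R) = 2*R**2)
sqrt(D(w(3)*(-2), 17) - 104) = sqrt(16 - 104) = sqrt(-88) = 2*I*sqrt(22)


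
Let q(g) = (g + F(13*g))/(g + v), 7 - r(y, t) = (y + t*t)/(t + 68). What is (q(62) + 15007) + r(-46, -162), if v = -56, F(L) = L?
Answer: 2176669/141 ≈ 15437.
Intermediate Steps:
r(y, t) = 7 - (y + t²)/(68 + t) (r(y, t) = 7 - (y + t*t)/(t + 68) = 7 - (y + t²)/(68 + t))
q(g) = 14*g/(-56 + g) (q(g) = (g + 13*g)/(g - 56) = (14*g)/(-56 + g) = 14*g/(-56 + g))
(q(62) + 15007) + r(-46, -162) = (14*62/(-56 + 62) + 15007) + (476 - 1*(-46) - 1*(-162)² + 7*(-162))/(68 - 162) = (14*62/6 + 15007) + (476 + 46 - 1*26244 - 1134)/(-94) = (14*62*(⅙) + 15007) - (476 + 46 - 26244 - 1134)/94 = (434/3 + 15007) - 1/94*(-26856) = 45455/3 + 13428/47 = 2176669/141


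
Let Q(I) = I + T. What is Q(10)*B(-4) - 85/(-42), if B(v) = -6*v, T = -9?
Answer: 1093/42 ≈ 26.024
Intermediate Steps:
Q(I) = -9 + I (Q(I) = I - 9 = -9 + I)
Q(10)*B(-4) - 85/(-42) = (-9 + 10)*(-6*(-4)) - 85/(-42) = 1*24 - 85*(-1/42) = 24 + 85/42 = 1093/42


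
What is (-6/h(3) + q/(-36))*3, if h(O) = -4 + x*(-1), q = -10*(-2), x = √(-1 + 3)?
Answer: 73/21 - 9*√2/7 ≈ 1.6579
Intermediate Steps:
x = √2 ≈ 1.4142
q = 20
h(O) = -4 - √2 (h(O) = -4 + √2*(-1) = -4 - √2)
(-6/h(3) + q/(-36))*3 = (-6/(-4 - √2) + 20/(-36))*3 = (-6/(-4 - √2) + 20*(-1/36))*3 = (-6/(-4 - √2) - 5/9)*3 = (-5/9 - 6/(-4 - √2))*3 = -5/3 - 18/(-4 - √2)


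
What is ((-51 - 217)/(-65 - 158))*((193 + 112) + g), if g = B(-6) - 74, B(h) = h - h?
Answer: 61908/223 ≈ 277.61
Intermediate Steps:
B(h) = 0
g = -74 (g = 0 - 74 = -74)
((-51 - 217)/(-65 - 158))*((193 + 112) + g) = ((-51 - 217)/(-65 - 158))*((193 + 112) - 74) = (-268/(-223))*(305 - 74) = -268*(-1/223)*231 = (268/223)*231 = 61908/223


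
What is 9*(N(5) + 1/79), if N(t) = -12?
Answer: -8523/79 ≈ -107.89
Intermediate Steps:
9*(N(5) + 1/79) = 9*(-12 + 1/79) = 9*(-947/79) = -8523/79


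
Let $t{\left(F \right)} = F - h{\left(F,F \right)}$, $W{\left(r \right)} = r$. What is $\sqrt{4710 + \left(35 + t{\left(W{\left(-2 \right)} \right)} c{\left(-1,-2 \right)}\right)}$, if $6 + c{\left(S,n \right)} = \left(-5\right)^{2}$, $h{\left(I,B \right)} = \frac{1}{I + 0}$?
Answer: $\frac{\sqrt{18866}}{2} \approx 68.677$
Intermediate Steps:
$h{\left(I,B \right)} = \frac{1}{I}$
$c{\left(S,n \right)} = 19$ ($c{\left(S,n \right)} = -6 + \left(-5\right)^{2} = -6 + 25 = 19$)
$t{\left(F \right)} = F - \frac{1}{F}$
$\sqrt{4710 + \left(35 + t{\left(W{\left(-2 \right)} \right)} c{\left(-1,-2 \right)}\right)} = \sqrt{4710 + \left(35 + \left(-2 - \frac{1}{-2}\right) 19\right)} = \sqrt{4710 + \left(35 + \left(-2 - - \frac{1}{2}\right) 19\right)} = \sqrt{4710 + \left(35 + \left(-2 + \frac{1}{2}\right) 19\right)} = \sqrt{4710 + \left(35 - \frac{57}{2}\right)} = \sqrt{4710 + \frac{13}{2}} = \sqrt{\frac{9433}{2}} = \frac{\sqrt{18866}}{2}$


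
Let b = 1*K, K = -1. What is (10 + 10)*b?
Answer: -20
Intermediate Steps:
b = -1 (b = 1*(-1) = -1)
(10 + 10)*b = (10 + 10)*(-1) = 20*(-1) = -20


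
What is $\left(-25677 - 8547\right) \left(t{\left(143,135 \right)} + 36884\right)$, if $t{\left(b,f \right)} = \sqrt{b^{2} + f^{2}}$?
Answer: $-1262318016 - 34224 \sqrt{38674} \approx -1.269 \cdot 10^{9}$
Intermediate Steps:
$\left(-25677 - 8547\right) \left(t{\left(143,135 \right)} + 36884\right) = \left(-25677 - 8547\right) \left(\sqrt{143^{2} + 135^{2}} + 36884\right) = - 34224 \left(\sqrt{20449 + 18225} + 36884\right) = - 34224 \left(\sqrt{38674} + 36884\right) = - 34224 \left(36884 + \sqrt{38674}\right) = -1262318016 - 34224 \sqrt{38674}$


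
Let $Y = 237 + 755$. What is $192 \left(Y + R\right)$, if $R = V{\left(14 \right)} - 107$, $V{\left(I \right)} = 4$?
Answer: $170688$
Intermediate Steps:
$Y = 992$
$R = -103$ ($R = 4 - 107 = -103$)
$192 \left(Y + R\right) = 192 \left(992 - 103\right) = 192 \cdot 889 = 170688$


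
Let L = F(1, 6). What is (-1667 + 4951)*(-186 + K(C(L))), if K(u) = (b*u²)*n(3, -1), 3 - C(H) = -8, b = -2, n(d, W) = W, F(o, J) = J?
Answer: 183904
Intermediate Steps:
L = 6
C(H) = 11 (C(H) = 3 - 1*(-8) = 3 + 8 = 11)
K(u) = 2*u² (K(u) = -2*u²*(-1) = 2*u²)
(-1667 + 4951)*(-186 + K(C(L))) = (-1667 + 4951)*(-186 + 2*11²) = 3284*(-186 + 2*121) = 3284*(-186 + 242) = 3284*56 = 183904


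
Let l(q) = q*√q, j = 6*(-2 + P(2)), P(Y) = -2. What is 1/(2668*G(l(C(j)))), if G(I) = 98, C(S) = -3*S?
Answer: 1/261464 ≈ 3.8246e-6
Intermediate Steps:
j = -24 (j = 6*(-2 - 2) = 6*(-4) = -24)
l(q) = q^(3/2)
1/(2668*G(l(C(j)))) = 1/(2668*98) = (1/2668)*(1/98) = 1/261464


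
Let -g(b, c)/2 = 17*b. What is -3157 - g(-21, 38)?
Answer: -3871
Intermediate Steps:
g(b, c) = -34*b
-3157 - g(-21, 38) = -3157 - (-34)*(-21) = -3157 - 1*714 = -3157 - 714 = -3871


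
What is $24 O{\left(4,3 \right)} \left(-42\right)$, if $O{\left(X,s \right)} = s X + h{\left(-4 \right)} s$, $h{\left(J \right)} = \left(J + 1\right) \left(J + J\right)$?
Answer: $-84672$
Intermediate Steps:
$h{\left(J \right)} = 2 J \left(1 + J\right)$ ($h{\left(J \right)} = \left(1 + J\right) 2 J = 2 J \left(1 + J\right)$)
$O{\left(X,s \right)} = 24 s + X s$ ($O{\left(X,s \right)} = s X + 2 \left(-4\right) \left(1 - 4\right) s = X s + 2 \left(-4\right) \left(-3\right) s = X s + 24 s = 24 s + X s$)
$24 O{\left(4,3 \right)} \left(-42\right) = 24 \cdot 3 \left(24 + 4\right) \left(-42\right) = 24 \cdot 3 \cdot 28 \left(-42\right) = 24 \cdot 84 \left(-42\right) = 2016 \left(-42\right) = -84672$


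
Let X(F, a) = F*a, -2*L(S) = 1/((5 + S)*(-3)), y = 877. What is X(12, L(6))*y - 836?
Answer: -7442/11 ≈ -676.54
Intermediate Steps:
L(S) = 1/(6*(5 + S)) (L(S) = -1/(2*(5 + S)*(-3)) = -(-1)/(2*(5 + S)*3) = -(-1)/(6*(5 + S)) = 1/(6*(5 + S)))
X(12, L(6))*y - 836 = (12*(1/(6*(5 + 6))))*877 - 836 = (12*((⅙)/11))*877 - 836 = (12*((⅙)*(1/11)))*877 - 836 = (12*(1/66))*877 - 836 = (2/11)*877 - 836 = 1754/11 - 836 = -7442/11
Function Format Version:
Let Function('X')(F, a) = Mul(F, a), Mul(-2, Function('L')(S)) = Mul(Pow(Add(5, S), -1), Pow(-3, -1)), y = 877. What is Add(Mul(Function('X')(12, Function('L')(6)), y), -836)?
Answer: Rational(-7442, 11) ≈ -676.54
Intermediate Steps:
Function('L')(S) = Mul(Rational(1, 6), Pow(Add(5, S), -1)) (Function('L')(S) = Mul(Rational(-1, 2), Mul(Pow(Add(5, S), -1), Pow(-3, -1))) = Mul(Rational(-1, 2), Mul(Pow(Add(5, S), -1), Rational(-1, 3))) = Mul(Rational(-1, 2), Mul(Rational(-1, 3), Pow(Add(5, S), -1))) = Mul(Rational(1, 6), Pow(Add(5, S), -1)))
Add(Mul(Function('X')(12, Function('L')(6)), y), -836) = Add(Mul(Mul(12, Mul(Rational(1, 6), Pow(Add(5, 6), -1))), 877), -836) = Add(Mul(Mul(12, Mul(Rational(1, 6), Pow(11, -1))), 877), -836) = Add(Mul(Mul(12, Mul(Rational(1, 6), Rational(1, 11))), 877), -836) = Add(Mul(Mul(12, Rational(1, 66)), 877), -836) = Add(Mul(Rational(2, 11), 877), -836) = Add(Rational(1754, 11), -836) = Rational(-7442, 11)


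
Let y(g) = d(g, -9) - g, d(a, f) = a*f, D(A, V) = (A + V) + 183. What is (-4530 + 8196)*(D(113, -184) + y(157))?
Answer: -5345028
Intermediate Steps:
D(A, V) = 183 + A + V
y(g) = -10*g (y(g) = g*(-9) - g = -9*g - g = -10*g)
(-4530 + 8196)*(D(113, -184) + y(157)) = (-4530 + 8196)*((183 + 113 - 184) - 10*157) = 3666*(112 - 1570) = 3666*(-1458) = -5345028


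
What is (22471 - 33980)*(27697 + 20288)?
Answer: -552259365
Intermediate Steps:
(22471 - 33980)*(27697 + 20288) = -11509*47985 = -552259365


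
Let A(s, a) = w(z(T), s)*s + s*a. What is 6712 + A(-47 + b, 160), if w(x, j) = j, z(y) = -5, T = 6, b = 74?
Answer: 11761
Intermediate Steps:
A(s, a) = s² + a*s (A(s, a) = s*s + s*a = s² + a*s)
6712 + A(-47 + b, 160) = 6712 + (-47 + 74)*(160 + (-47 + 74)) = 6712 + 27*(160 + 27) = 6712 + 27*187 = 6712 + 5049 = 11761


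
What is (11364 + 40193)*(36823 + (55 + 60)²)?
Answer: 2580324736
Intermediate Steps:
(11364 + 40193)*(36823 + (55 + 60)²) = 51557*(36823 + 115²) = 51557*(36823 + 13225) = 51557*50048 = 2580324736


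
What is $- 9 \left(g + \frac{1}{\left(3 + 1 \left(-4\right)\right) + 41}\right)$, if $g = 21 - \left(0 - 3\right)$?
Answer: $- \frac{8649}{40} \approx -216.23$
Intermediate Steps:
$g = 24$ ($g = 21 - -3 = 21 + 3 = 24$)
$- 9 \left(g + \frac{1}{\left(3 + 1 \left(-4\right)\right) + 41}\right) = - 9 \left(24 + \frac{1}{\left(3 + 1 \left(-4\right)\right) + 41}\right) = - 9 \left(24 + \frac{1}{\left(3 - 4\right) + 41}\right) = - 9 \left(24 + \frac{1}{-1 + 41}\right) = - 9 \left(24 + \frac{1}{40}\right) = \left(-9\right) \frac{961}{40} = - \frac{8649}{40}$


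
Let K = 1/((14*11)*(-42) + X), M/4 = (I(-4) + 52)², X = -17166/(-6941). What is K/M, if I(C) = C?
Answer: -6941/413588477952 ≈ -1.6782e-8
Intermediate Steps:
X = 17166/6941 (X = -17166*(-1/6941) = 17166/6941 ≈ 2.4731)
M = 9216 (M = 4*(-4 + 52)² = 4*48² = 4*2304 = 9216)
K = -6941/44877222 (K = 1/((14*11)*(-42) + 17166/6941) = 1/(154*(-42) + 17166/6941) = 1/(-6468 + 17166/6941) = 1/(-44877222/6941) = -6941/44877222 ≈ -0.00015467)
K/M = -6941/44877222/9216 = -6941/44877222*1/9216 = -6941/413588477952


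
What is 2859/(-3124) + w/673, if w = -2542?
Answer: -9865315/2102452 ≈ -4.6923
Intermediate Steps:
2859/(-3124) + w/673 = 2859/(-3124) - 2542/673 = 2859*(-1/3124) - 2542*1/673 = -2859/3124 - 2542/673 = -9865315/2102452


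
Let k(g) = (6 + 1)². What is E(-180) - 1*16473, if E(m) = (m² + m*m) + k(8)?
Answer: 48376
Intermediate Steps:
k(g) = 49 (k(g) = 7² = 49)
E(m) = 49 + 2*m² (E(m) = (m² + m*m) + 49 = (m² + m²) + 49 = 2*m² + 49 = 49 + 2*m²)
E(-180) - 1*16473 = (49 + 2*(-180)²) - 1*16473 = (49 + 2*32400) - 16473 = (49 + 64800) - 16473 = 64849 - 16473 = 48376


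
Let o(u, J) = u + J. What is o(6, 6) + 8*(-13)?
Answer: -92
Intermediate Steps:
o(u, J) = J + u
o(6, 6) + 8*(-13) = (6 + 6) + 8*(-13) = 12 - 104 = -92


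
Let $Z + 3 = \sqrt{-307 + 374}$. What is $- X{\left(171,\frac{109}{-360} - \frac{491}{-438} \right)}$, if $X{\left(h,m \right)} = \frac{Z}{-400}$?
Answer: $- \frac{3}{400} + \frac{\sqrt{67}}{400} \approx 0.012963$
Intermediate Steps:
$Z = -3 + \sqrt{67}$ ($Z = -3 + \sqrt{-307 + 374} = -3 + \sqrt{67} \approx 5.1854$)
$X{\left(h,m \right)} = \frac{3}{400} - \frac{\sqrt{67}}{400}$ ($X{\left(h,m \right)} = \frac{-3 + \sqrt{67}}{-400} = \left(-3 + \sqrt{67}\right) \left(- \frac{1}{400}\right) = \frac{3}{400} - \frac{\sqrt{67}}{400}$)
$- X{\left(171,\frac{109}{-360} - \frac{491}{-438} \right)} = - (\frac{3}{400} - \frac{\sqrt{67}}{400}) = - \frac{3}{400} + \frac{\sqrt{67}}{400}$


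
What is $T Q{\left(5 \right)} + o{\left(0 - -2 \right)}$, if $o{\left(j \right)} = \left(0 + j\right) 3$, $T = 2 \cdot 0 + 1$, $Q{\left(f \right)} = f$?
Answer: $11$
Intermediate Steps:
$T = 1$ ($T = 0 + 1 = 1$)
$o{\left(j \right)} = 3 j$ ($o{\left(j \right)} = j 3 = 3 j$)
$T Q{\left(5 \right)} + o{\left(0 - -2 \right)} = 1 \cdot 5 + 3 \left(0 - -2\right) = 5 + 3 \left(0 + 2\right) = 5 + 3 \cdot 2 = 5 + 6 = 11$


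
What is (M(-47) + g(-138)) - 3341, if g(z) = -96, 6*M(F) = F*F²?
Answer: -124445/6 ≈ -20741.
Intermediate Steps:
M(F) = F³/6 (M(F) = (F*F²)/6 = F³/6)
(M(-47) + g(-138)) - 3341 = ((⅙)*(-47)³ - 96) - 3341 = ((⅙)*(-103823) - 96) - 3341 = (-103823/6 - 96) - 3341 = -104399/6 - 3341 = -124445/6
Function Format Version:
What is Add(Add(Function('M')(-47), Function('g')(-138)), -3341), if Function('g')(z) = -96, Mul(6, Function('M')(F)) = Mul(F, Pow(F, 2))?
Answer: Rational(-124445, 6) ≈ -20741.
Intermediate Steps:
Function('M')(F) = Mul(Rational(1, 6), Pow(F, 3)) (Function('M')(F) = Mul(Rational(1, 6), Mul(F, Pow(F, 2))) = Mul(Rational(1, 6), Pow(F, 3)))
Add(Add(Function('M')(-47), Function('g')(-138)), -3341) = Add(Add(Mul(Rational(1, 6), Pow(-47, 3)), -96), -3341) = Add(Add(Mul(Rational(1, 6), -103823), -96), -3341) = Add(Add(Rational(-103823, 6), -96), -3341) = Add(Rational(-104399, 6), -3341) = Rational(-124445, 6)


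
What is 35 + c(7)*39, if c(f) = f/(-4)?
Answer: -133/4 ≈ -33.250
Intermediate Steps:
c(f) = -f/4 (c(f) = f*(-1/4) = -f/4)
35 + c(7)*39 = 35 - 1/4*7*39 = 35 - 7/4*39 = 35 - 273/4 = -133/4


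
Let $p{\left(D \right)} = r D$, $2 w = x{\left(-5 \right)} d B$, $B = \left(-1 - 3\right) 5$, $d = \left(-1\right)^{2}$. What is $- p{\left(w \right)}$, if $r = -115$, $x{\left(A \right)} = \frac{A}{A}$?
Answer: $-1150$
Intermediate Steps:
$x{\left(A \right)} = 1$
$d = 1$
$B = -20$ ($B = \left(-4\right) 5 = -20$)
$w = -10$ ($w = \frac{1 \cdot 1 \left(-20\right)}{2} = \frac{1 \left(-20\right)}{2} = \frac{1}{2} \left(-20\right) = -10$)
$p{\left(D \right)} = - 115 D$
$- p{\left(w \right)} = - \left(-115\right) \left(-10\right) = \left(-1\right) 1150 = -1150$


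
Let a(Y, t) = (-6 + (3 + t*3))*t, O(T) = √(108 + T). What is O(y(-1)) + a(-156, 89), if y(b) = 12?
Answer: 23496 + 2*√30 ≈ 23507.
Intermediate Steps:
a(Y, t) = t*(-3 + 3*t) (a(Y, t) = (-6 + (3 + 3*t))*t = (-3 + 3*t)*t = t*(-3 + 3*t))
O(y(-1)) + a(-156, 89) = √(108 + 12) + 3*89*(-1 + 89) = √120 + 3*89*88 = 2*√30 + 23496 = 23496 + 2*√30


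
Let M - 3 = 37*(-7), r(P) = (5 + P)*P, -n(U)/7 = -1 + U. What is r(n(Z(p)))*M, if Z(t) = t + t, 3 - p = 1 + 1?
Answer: -3584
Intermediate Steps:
p = 1 (p = 3 - (1 + 1) = 3 - 1*2 = 3 - 2 = 1)
Z(t) = 2*t
n(U) = 7 - 7*U (n(U) = -7*(-1 + U) = 7 - 7*U)
r(P) = P*(5 + P)
M = -256 (M = 3 + 37*(-7) = 3 - 259 = -256)
r(n(Z(p)))*M = ((7 - 14)*(5 + (7 - 14)))*(-256) = -7*(5 - 7)*(-256) = -7*(-2)*(-256) = 14*(-256) = -3584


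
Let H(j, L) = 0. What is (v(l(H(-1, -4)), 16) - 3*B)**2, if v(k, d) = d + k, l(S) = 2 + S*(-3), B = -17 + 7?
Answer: 2304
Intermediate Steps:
B = -10
l(S) = 2 - 3*S
(v(l(H(-1, -4)), 16) - 3*B)**2 = ((16 + (2 - 3*0)) - 3*(-10))**2 = ((16 + (2 + 0)) + 30)**2 = ((16 + 2) + 30)**2 = (18 + 30)**2 = 48**2 = 2304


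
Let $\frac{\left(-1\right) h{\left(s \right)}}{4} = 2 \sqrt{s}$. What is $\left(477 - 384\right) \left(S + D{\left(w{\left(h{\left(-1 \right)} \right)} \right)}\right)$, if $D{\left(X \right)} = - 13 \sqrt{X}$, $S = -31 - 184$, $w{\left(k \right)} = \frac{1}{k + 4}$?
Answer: $-19995 - \frac{1209 \sqrt{5 + 10 i}}{10} \approx -20339.0 - 212.53 i$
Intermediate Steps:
$h{\left(s \right)} = - 8 \sqrt{s}$ ($h{\left(s \right)} = - 4 \cdot 2 \sqrt{s} = - 8 \sqrt{s}$)
$w{\left(k \right)} = \frac{1}{4 + k}$
$S = -215$
$\left(477 - 384\right) \left(S + D{\left(w{\left(h{\left(-1 \right)} \right)} \right)}\right) = \left(477 - 384\right) \left(-215 - 13 \sqrt{\frac{1}{4 - 8 \sqrt{-1}}}\right) = 93 \left(-215 - 13 \sqrt{\frac{1}{4 - 8 i}}\right) = 93 \left(-215 - 13 \sqrt{\frac{4 + 8 i}{80}}\right) = 93 \left(-215 - 13 \frac{\sqrt{5} \sqrt{4 + 8 i}}{20}\right) = 93 \left(-215 - \frac{13 \sqrt{5} \sqrt{4 + 8 i}}{20}\right) = -19995 - \frac{1209 \sqrt{5} \sqrt{4 + 8 i}}{20}$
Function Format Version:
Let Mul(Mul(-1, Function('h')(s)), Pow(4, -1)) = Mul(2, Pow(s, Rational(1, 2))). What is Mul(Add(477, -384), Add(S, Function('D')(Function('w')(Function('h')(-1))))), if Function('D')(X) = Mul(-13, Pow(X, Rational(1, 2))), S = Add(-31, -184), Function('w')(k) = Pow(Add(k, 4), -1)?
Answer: Add(-19995, Mul(Rational(-1209, 10), Pow(Add(5, Mul(10, I)), Rational(1, 2)))) ≈ Add(-20339., Mul(-212.53, I))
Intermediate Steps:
Function('h')(s) = Mul(-8, Pow(s, Rational(1, 2))) (Function('h')(s) = Mul(-4, Mul(2, Pow(s, Rational(1, 2)))) = Mul(-8, Pow(s, Rational(1, 2))))
Function('w')(k) = Pow(Add(4, k), -1)
S = -215
Mul(Add(477, -384), Add(S, Function('D')(Function('w')(Function('h')(-1))))) = Mul(Add(477, -384), Add(-215, Mul(-13, Pow(Pow(Add(4, Mul(-8, Pow(-1, Rational(1, 2)))), -1), Rational(1, 2))))) = Mul(93, Add(-215, Mul(-13, Pow(Pow(Add(4, Mul(-8, I)), -1), Rational(1, 2))))) = Mul(93, Add(-215, Mul(-13, Pow(Mul(Rational(1, 80), Add(4, Mul(8, I))), Rational(1, 2))))) = Mul(93, Add(-215, Mul(-13, Mul(Rational(1, 20), Pow(5, Rational(1, 2)), Pow(Add(4, Mul(8, I)), Rational(1, 2)))))) = Mul(93, Add(-215, Mul(Rational(-13, 20), Pow(5, Rational(1, 2)), Pow(Add(4, Mul(8, I)), Rational(1, 2))))) = Add(-19995, Mul(Rational(-1209, 20), Pow(5, Rational(1, 2)), Pow(Add(4, Mul(8, I)), Rational(1, 2))))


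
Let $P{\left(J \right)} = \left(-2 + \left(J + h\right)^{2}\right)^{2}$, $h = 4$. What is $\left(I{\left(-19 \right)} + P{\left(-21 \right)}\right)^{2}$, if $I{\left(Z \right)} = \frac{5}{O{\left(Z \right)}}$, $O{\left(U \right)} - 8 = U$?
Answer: $\frac{820933850916}{121} \approx 6.7846 \cdot 10^{9}$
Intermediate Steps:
$O{\left(U \right)} = 8 + U$
$I{\left(Z \right)} = \frac{5}{8 + Z}$
$P{\left(J \right)} = \left(-2 + \left(4 + J\right)^{2}\right)^{2}$ ($P{\left(J \right)} = \left(-2 + \left(J + 4\right)^{2}\right)^{2} = \left(-2 + \left(4 + J\right)^{2}\right)^{2}$)
$\left(I{\left(-19 \right)} + P{\left(-21 \right)}\right)^{2} = \left(\frac{5}{8 - 19} + \left(-2 + \left(4 - 21\right)^{2}\right)^{2}\right)^{2} = \left(\frac{5}{-11} + \left(-2 + \left(-17\right)^{2}\right)^{2}\right)^{2} = \left(5 \left(- \frac{1}{11}\right) + \left(-2 + 289\right)^{2}\right)^{2} = \left(- \frac{5}{11} + 287^{2}\right)^{2} = \left(- \frac{5}{11} + 82369\right)^{2} = \left(\frac{906054}{11}\right)^{2} = \frac{820933850916}{121}$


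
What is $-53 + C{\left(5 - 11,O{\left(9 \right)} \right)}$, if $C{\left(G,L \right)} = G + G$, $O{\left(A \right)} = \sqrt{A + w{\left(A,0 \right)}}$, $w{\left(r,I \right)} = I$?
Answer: $-65$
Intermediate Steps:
$O{\left(A \right)} = \sqrt{A}$ ($O{\left(A \right)} = \sqrt{A + 0} = \sqrt{A}$)
$C{\left(G,L \right)} = 2 G$
$-53 + C{\left(5 - 11,O{\left(9 \right)} \right)} = -53 + 2 \left(5 - 11\right) = -53 + 2 \left(-6\right) = -53 - 12 = -65$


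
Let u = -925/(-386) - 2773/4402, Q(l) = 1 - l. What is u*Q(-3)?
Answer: 3001472/424793 ≈ 7.0657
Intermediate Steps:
u = 750368/424793 (u = -925*(-1/386) - 2773*1/4402 = 925/386 - 2773/4402 = 750368/424793 ≈ 1.7664)
u*Q(-3) = 750368*(1 - 1*(-3))/424793 = 750368*(1 + 3)/424793 = (750368/424793)*4 = 3001472/424793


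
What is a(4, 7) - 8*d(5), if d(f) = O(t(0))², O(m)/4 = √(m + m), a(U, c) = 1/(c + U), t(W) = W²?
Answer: 1/11 ≈ 0.090909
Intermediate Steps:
a(U, c) = 1/(U + c)
O(m) = 4*√2*√m (O(m) = 4*√(m + m) = 4*√(2*m) = 4*(√2*√m) = 4*√2*√m)
d(f) = 0 (d(f) = (4*√2*√(0²))² = (4*√2*√0)² = (4*√2*0)² = 0² = 0)
a(4, 7) - 8*d(5) = 1/(4 + 7) - 8*0 = 1/11 + 0 = 1/11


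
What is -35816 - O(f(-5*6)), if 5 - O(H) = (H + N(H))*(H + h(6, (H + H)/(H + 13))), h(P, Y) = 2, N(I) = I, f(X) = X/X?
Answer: -35815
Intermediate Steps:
f(X) = 1
O(H) = 5 - 2*H*(2 + H) (O(H) = 5 - (H + H)*(H + 2) = 5 - 2*H*(2 + H))
-35816 - O(f(-5*6)) = -35816 - (5 - 4*1 - 2*1²) = -35816 - (5 - 4 - 2*1) = -35816 - (5 - 4 - 2) = -35816 - 1*(-1) = -35816 + 1 = -35815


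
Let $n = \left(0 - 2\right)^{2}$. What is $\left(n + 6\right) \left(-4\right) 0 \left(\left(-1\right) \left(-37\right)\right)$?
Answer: $0$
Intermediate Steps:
$n = 4$ ($n = \left(-2\right)^{2} = 4$)
$\left(n + 6\right) \left(-4\right) 0 \left(\left(-1\right) \left(-37\right)\right) = \left(4 + 6\right) \left(-4\right) 0 \left(\left(-1\right) \left(-37\right)\right) = 10 \left(-4\right) 0 \cdot 37 = \left(-40\right) 0 \cdot 37 = 0 \cdot 37 = 0$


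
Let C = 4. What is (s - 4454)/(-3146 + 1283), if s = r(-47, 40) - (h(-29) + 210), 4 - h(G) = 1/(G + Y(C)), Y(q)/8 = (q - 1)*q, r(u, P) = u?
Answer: 315904/124821 ≈ 2.5309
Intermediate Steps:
Y(q) = 8*q*(-1 + q) (Y(q) = 8*((q - 1)*q) = 8*((-1 + q)*q) = 8*(q*(-1 + q)) = 8*q*(-1 + q))
h(G) = 4 - 1/(96 + G) (h(G) = 4 - 1/(G + 8*4*(-1 + 4)) = 4 - 1/(G + 8*4*3) = 4 - 1/(G + 96) = 4 - 1/(96 + G))
s = -17486/67 (s = -47 - ((383 + 4*(-29))/(96 - 29) + 210) = -47 - ((383 - 116)/67 + 210) = -47 - ((1/67)*267 + 210) = -47 - (267/67 + 210) = -47 - 1*14337/67 = -47 - 14337/67 = -17486/67 ≈ -260.98)
(s - 4454)/(-3146 + 1283) = (-17486/67 - 4454)/(-3146 + 1283) = -315904/67/(-1863) = -315904/67*(-1/1863) = 315904/124821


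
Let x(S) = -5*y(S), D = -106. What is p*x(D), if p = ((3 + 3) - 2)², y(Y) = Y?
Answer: 8480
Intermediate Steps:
x(S) = -5*S
p = 16 (p = (6 - 2)² = 4² = 16)
p*x(D) = 16*(-5*(-106)) = 16*530 = 8480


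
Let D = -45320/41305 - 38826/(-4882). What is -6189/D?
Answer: -11345619099/12567779 ≈ -902.75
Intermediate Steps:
D = 12567779/1833191 (D = -45320*1/41305 - 38826*(-1/4882) = -824/751 + 19413/2441 = 12567779/1833191 ≈ 6.8557)
-6189/D = -6189/12567779/1833191 = -6189*1833191/12567779 = -11345619099/12567779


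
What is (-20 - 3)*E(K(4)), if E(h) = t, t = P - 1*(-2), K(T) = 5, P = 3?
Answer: -115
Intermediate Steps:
t = 5 (t = 3 - 1*(-2) = 3 + 2 = 5)
E(h) = 5
(-20 - 3)*E(K(4)) = (-20 - 3)*5 = -23*5 = -115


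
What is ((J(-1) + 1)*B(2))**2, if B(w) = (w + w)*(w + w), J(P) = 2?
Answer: 2304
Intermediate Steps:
B(w) = 4*w**2 (B(w) = (2*w)*(2*w) = 4*w**2)
((J(-1) + 1)*B(2))**2 = ((2 + 1)*(4*2**2))**2 = (3*(4*4))**2 = (3*16)**2 = 48**2 = 2304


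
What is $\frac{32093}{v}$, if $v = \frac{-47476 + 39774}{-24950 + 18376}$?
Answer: $\frac{105489691}{3851} \approx 27393.0$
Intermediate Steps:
$v = \frac{3851}{3287}$ ($v = - \frac{7702}{-6574} = \left(-7702\right) \left(- \frac{1}{6574}\right) = \frac{3851}{3287} \approx 1.1716$)
$\frac{32093}{v} = \frac{32093}{\frac{3851}{3287}} = 32093 \cdot \frac{3287}{3851} = \frac{105489691}{3851}$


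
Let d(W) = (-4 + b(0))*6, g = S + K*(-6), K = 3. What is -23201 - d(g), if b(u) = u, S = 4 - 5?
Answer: -23177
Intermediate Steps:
S = -1
g = -19 (g = -1 + 3*(-6) = -1 - 18 = -19)
d(W) = -24 (d(W) = (-4 + 0)*6 = -4*6 = -24)
-23201 - d(g) = -23201 - 1*(-24) = -23201 + 24 = -23177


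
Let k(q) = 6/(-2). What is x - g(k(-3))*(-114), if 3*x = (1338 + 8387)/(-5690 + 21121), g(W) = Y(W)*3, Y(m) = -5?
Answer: -79151305/46293 ≈ -1709.8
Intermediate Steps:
k(q) = -3 (k(q) = 6*(-½) = -3)
g(W) = -15 (g(W) = -5*3 = -15)
x = 9725/46293 (x = ((1338 + 8387)/(-5690 + 21121))/3 = (9725/15431)/3 = (9725*(1/15431))/3 = (⅓)*(9725/15431) = 9725/46293 ≈ 0.21007)
x - g(k(-3))*(-114) = 9725/46293 - (-15)*(-114) = 9725/46293 - 1*1710 = 9725/46293 - 1710 = -79151305/46293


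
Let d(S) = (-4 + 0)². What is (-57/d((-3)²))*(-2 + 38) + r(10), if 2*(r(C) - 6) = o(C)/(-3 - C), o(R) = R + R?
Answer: -6397/52 ≈ -123.02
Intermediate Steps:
d(S) = 16 (d(S) = (-4)² = 16)
o(R) = 2*R
r(C) = 6 + C/(-3 - C) (r(C) = 6 + ((2*C)/(-3 - C))/2 = 6 + (2*C/(-3 - C))/2 = 6 + C/(-3 - C))
(-57/d((-3)²))*(-2 + 38) + r(10) = (-57/16)*(-2 + 38) + (18 + 5*10)/(3 + 10) = -57*1/16*36 + (18 + 50)/13 = -57/16*36 + (1/13)*68 = -513/4 + 68/13 = -6397/52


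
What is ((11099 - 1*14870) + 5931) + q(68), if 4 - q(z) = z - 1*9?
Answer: 2105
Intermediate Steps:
q(z) = 13 - z (q(z) = 4 - (z - 1*9) = 4 - (z - 9) = 4 - (-9 + z) = 4 + (9 - z) = 13 - z)
((11099 - 1*14870) + 5931) + q(68) = ((11099 - 1*14870) + 5931) + (13 - 1*68) = ((11099 - 14870) + 5931) + (13 - 68) = (-3771 + 5931) - 55 = 2160 - 55 = 2105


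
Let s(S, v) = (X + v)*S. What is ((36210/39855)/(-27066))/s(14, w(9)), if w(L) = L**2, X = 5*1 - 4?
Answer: -1207/41278843788 ≈ -2.9240e-8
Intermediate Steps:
X = 1 (X = 5 - 4 = 1)
s(S, v) = S*(1 + v) (s(S, v) = (1 + v)*S = S*(1 + v))
((36210/39855)/(-27066))/s(14, w(9)) = ((36210/39855)/(-27066))/((14*(1 + 9**2))) = ((36210*(1/39855))*(-1/27066))/((14*(1 + 81))) = ((2414/2657)*(-1/27066))/((14*82)) = -1207/35957181/1148 = -1207/35957181*1/1148 = -1207/41278843788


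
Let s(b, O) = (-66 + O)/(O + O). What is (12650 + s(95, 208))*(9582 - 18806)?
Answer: -3033855463/26 ≈ -1.1669e+8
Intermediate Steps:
s(b, O) = (-66 + O)/(2*O) (s(b, O) = (-66 + O)/((2*O)) = (-66 + O)*(1/(2*O)) = (-66 + O)/(2*O))
(12650 + s(95, 208))*(9582 - 18806) = (12650 + (½)*(-66 + 208)/208)*(9582 - 18806) = (12650 + (½)*(1/208)*142)*(-9224) = (12650 + 71/208)*(-9224) = (2631271/208)*(-9224) = -3033855463/26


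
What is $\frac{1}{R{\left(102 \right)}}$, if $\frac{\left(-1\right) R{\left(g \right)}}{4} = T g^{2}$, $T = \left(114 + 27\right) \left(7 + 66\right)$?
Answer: $- \frac{1}{428353488} \approx -2.3345 \cdot 10^{-9}$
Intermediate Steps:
$T = 10293$ ($T = 141 \cdot 73 = 10293$)
$R{\left(g \right)} = - 41172 g^{2}$ ($R{\left(g \right)} = - 4 \cdot 10293 g^{2} = - 41172 g^{2}$)
$\frac{1}{R{\left(102 \right)}} = \frac{1}{\left(-41172\right) 102^{2}} = \frac{1}{\left(-41172\right) 10404} = \frac{1}{-428353488} = - \frac{1}{428353488}$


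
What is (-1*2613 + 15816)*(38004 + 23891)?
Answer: 817199685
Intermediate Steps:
(-1*2613 + 15816)*(38004 + 23891) = (-2613 + 15816)*61895 = 13203*61895 = 817199685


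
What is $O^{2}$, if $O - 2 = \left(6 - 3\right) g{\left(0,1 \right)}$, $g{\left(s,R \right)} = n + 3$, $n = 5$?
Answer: $676$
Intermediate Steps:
$g{\left(s,R \right)} = 8$ ($g{\left(s,R \right)} = 5 + 3 = 8$)
$O = 26$ ($O = 2 + \left(6 - 3\right) 8 = 2 + 3 \cdot 8 = 2 + 24 = 26$)
$O^{2} = 26^{2} = 676$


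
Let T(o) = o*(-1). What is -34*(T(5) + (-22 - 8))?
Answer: 1190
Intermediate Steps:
T(o) = -o
-34*(T(5) + (-22 - 8)) = -34*(-1*5 + (-22 - 8)) = -34*(-5 - 30) = -34*(-35) = 1190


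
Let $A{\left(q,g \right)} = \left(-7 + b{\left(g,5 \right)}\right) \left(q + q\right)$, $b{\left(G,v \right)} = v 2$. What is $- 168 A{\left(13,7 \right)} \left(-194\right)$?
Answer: $2542176$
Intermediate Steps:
$b{\left(G,v \right)} = 2 v$
$A{\left(q,g \right)} = 6 q$ ($A{\left(q,g \right)} = \left(-7 + 2 \cdot 5\right) \left(q + q\right) = \left(-7 + 10\right) 2 q = 3 \cdot 2 q = 6 q$)
$- 168 A{\left(13,7 \right)} \left(-194\right) = - 168 \cdot 6 \cdot 13 \left(-194\right) = \left(-168\right) 78 \left(-194\right) = \left(-13104\right) \left(-194\right) = 2542176$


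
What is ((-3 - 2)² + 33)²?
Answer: 3364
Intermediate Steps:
((-3 - 2)² + 33)² = ((-5)² + 33)² = (25 + 33)² = 58² = 3364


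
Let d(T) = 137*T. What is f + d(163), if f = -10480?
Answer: 11851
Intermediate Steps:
f + d(163) = -10480 + 137*163 = -10480 + 22331 = 11851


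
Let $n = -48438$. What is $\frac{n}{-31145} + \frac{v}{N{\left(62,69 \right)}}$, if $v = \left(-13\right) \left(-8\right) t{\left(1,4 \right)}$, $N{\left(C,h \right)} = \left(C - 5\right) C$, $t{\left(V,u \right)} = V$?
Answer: $\frac{87209486}{55033215} \approx 1.5847$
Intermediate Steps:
$N{\left(C,h \right)} = C \left(-5 + C\right)$ ($N{\left(C,h \right)} = \left(-5 + C\right) C = C \left(-5 + C\right)$)
$v = 104$ ($v = \left(-13\right) \left(-8\right) 1 = 104 \cdot 1 = 104$)
$\frac{n}{-31145} + \frac{v}{N{\left(62,69 \right)}} = - \frac{48438}{-31145} + \frac{104}{62 \left(-5 + 62\right)} = \left(-48438\right) \left(- \frac{1}{31145}\right) + \frac{104}{62 \cdot 57} = \frac{48438}{31145} + \frac{104}{3534} = \frac{48438}{31145} + 104 \cdot \frac{1}{3534} = \frac{48438}{31145} + \frac{52}{1767} = \frac{87209486}{55033215}$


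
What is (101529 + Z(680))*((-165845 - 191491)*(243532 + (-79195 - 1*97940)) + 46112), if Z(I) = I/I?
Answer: -2408899996188400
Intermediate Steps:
Z(I) = 1
(101529 + Z(680))*((-165845 - 191491)*(243532 + (-79195 - 1*97940)) + 46112) = (101529 + 1)*((-165845 - 191491)*(243532 + (-79195 - 1*97940)) + 46112) = 101530*(-357336*(243532 + (-79195 - 97940)) + 46112) = 101530*(-357336*(243532 - 177135) + 46112) = 101530*(-357336*66397 + 46112) = 101530*(-23726038392 + 46112) = 101530*(-23725992280) = -2408899996188400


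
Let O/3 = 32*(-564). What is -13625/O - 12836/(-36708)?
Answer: 99594907/165626496 ≈ 0.60132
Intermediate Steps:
O = -54144 (O = 3*(32*(-564)) = 3*(-18048) = -54144)
-13625/O - 12836/(-36708) = -13625/(-54144) - 12836/(-36708) = -13625*(-1/54144) - 12836*(-1/36708) = 13625/54144 + 3209/9177 = 99594907/165626496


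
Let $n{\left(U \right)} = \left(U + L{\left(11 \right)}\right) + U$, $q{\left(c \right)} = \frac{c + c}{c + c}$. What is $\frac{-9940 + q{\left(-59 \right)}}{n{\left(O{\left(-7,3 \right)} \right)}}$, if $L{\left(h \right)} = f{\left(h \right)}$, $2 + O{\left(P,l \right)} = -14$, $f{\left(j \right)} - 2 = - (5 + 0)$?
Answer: $\frac{9939}{35} \approx 283.97$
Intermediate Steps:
$f{\left(j \right)} = -3$ ($f{\left(j \right)} = 2 - \left(5 + 0\right) = 2 - 5 = -3$)
$O{\left(P,l \right)} = -16$ ($O{\left(P,l \right)} = -2 - 14 = -16$)
$L{\left(h \right)} = -3$
$q{\left(c \right)} = 1$ ($q{\left(c \right)} = \frac{2 c}{2 c} = 2 c \frac{1}{2 c} = 1$)
$n{\left(U \right)} = -3 + 2 U$ ($n{\left(U \right)} = \left(U - 3\right) + U = \left(-3 + U\right) + U = -3 + 2 U$)
$\frac{-9940 + q{\left(-59 \right)}}{n{\left(O{\left(-7,3 \right)} \right)}} = \frac{-9940 + 1}{-3 + 2 \left(-16\right)} = - \frac{9939}{-3 - 32} = - \frac{9939}{-35} = \left(-9939\right) \left(- \frac{1}{35}\right) = \frac{9939}{35}$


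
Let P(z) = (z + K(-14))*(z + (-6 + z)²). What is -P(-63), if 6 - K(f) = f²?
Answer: 1188594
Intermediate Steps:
K(f) = 6 - f²
P(z) = (-190 + z)*(z + (-6 + z)²) (P(z) = (z + (6 - 1*(-14)²))*(z + (-6 + z)²) = (z + (6 - 1*196))*(z + (-6 + z)²) = (z + (6 - 196))*(z + (-6 + z)²) = (z - 190)*(z + (-6 + z)²) = (-190 + z)*(z + (-6 + z)²))
-P(-63) = -(-6840 + (-63)³ - 201*(-63)² + 2126*(-63)) = -(-6840 - 250047 - 201*3969 - 133938) = -(-6840 - 250047 - 797769 - 133938) = -1*(-1188594) = 1188594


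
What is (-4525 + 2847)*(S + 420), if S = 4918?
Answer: -8957164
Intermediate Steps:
(-4525 + 2847)*(S + 420) = (-4525 + 2847)*(4918 + 420) = -1678*5338 = -8957164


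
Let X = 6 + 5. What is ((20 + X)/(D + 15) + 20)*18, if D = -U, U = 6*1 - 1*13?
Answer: 4239/11 ≈ 385.36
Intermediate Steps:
X = 11
U = -7 (U = 6 - 13 = -7)
D = 7 (D = -1*(-7) = 7)
((20 + X)/(D + 15) + 20)*18 = ((20 + 11)/(7 + 15) + 20)*18 = (31/22 + 20)*18 = (471/22)*18 = 4239/11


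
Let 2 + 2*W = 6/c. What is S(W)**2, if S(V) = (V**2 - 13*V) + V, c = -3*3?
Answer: 25600/81 ≈ 316.05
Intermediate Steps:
c = -9
W = -4/3 (W = -1 + (6/(-9))/2 = -1 + (6*(-1/9))/2 = -1 + (1/2)*(-2/3) = -1 - 1/3 = -4/3 ≈ -1.3333)
S(V) = V**2 - 12*V
S(W)**2 = (-4*(-12 - 4/3)/3)**2 = (-4/3*(-40/3))**2 = (160/9)**2 = 25600/81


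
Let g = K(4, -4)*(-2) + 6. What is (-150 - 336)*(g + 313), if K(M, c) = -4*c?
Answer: -139482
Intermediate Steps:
g = -26 (g = -4*(-4)*(-2) + 6 = 16*(-2) + 6 = -32 + 6 = -26)
(-150 - 336)*(g + 313) = (-150 - 336)*(-26 + 313) = -486*287 = -139482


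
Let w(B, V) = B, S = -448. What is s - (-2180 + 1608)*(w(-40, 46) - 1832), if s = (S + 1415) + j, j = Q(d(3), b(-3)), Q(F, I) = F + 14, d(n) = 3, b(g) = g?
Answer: -1069800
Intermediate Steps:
Q(F, I) = 14 + F
j = 17 (j = 14 + 3 = 17)
s = 984 (s = (-448 + 1415) + 17 = 967 + 17 = 984)
s - (-2180 + 1608)*(w(-40, 46) - 1832) = 984 - (-2180 + 1608)*(-40 - 1832) = 984 - (-572)*(-1872) = 984 - 1*1070784 = 984 - 1070784 = -1069800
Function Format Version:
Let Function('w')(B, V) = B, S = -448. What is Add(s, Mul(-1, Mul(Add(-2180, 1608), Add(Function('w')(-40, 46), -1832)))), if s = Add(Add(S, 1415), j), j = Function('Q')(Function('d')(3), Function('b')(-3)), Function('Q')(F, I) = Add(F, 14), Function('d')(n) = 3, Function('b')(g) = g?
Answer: -1069800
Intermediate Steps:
Function('Q')(F, I) = Add(14, F)
j = 17 (j = Add(14, 3) = 17)
s = 984 (s = Add(Add(-448, 1415), 17) = Add(967, 17) = 984)
Add(s, Mul(-1, Mul(Add(-2180, 1608), Add(Function('w')(-40, 46), -1832)))) = Add(984, Mul(-1, Mul(Add(-2180, 1608), Add(-40, -1832)))) = Add(984, Mul(-1, Mul(-572, -1872))) = Add(984, Mul(-1, 1070784)) = Add(984, -1070784) = -1069800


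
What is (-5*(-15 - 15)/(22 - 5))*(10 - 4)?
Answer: 900/17 ≈ 52.941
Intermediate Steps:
(-5*(-15 - 15)/(22 - 5))*(10 - 4) = -(-150)/17*6 = -5*(-30/17)*6 = (150/17)*6 = 900/17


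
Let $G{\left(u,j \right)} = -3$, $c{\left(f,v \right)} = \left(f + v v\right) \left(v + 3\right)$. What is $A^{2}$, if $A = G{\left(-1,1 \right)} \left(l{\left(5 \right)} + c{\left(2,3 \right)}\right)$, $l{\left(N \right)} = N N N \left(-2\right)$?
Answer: $304704$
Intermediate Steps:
$c{\left(f,v \right)} = \left(3 + v\right) \left(f + v^{2}\right)$ ($c{\left(f,v \right)} = \left(f + v^{2}\right) \left(3 + v\right) = \left(3 + v\right) \left(f + v^{2}\right)$)
$l{\left(N \right)} = - 2 N^{3}$ ($l{\left(N \right)} = N N^{2} \left(-2\right) = N \left(- 2 N^{2}\right) = - 2 N^{3}$)
$A = 552$ ($A = - 3 \left(- 2 \cdot 5^{3} + \left(3^{3} + 3 \cdot 2 + 3 \cdot 3^{2} + 2 \cdot 3\right)\right) = - 3 \left(\left(-2\right) 125 + \left(27 + 6 + 3 \cdot 9 + 6\right)\right) = - 3 \left(-250 + \left(27 + 6 + 27 + 6\right)\right) = - 3 \left(-250 + 66\right) = \left(-3\right) \left(-184\right) = 552$)
$A^{2} = 552^{2} = 304704$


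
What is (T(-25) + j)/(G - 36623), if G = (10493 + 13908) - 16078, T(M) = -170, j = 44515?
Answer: -8869/5660 ≈ -1.5670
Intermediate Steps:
G = 8323 (G = 24401 - 16078 = 8323)
(T(-25) + j)/(G - 36623) = (-170 + 44515)/(8323 - 36623) = 44345/(-28300) = 44345*(-1/28300) = -8869/5660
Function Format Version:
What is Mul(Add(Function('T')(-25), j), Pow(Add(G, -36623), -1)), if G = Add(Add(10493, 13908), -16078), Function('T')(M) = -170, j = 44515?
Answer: Rational(-8869, 5660) ≈ -1.5670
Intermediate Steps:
G = 8323 (G = Add(24401, -16078) = 8323)
Mul(Add(Function('T')(-25), j), Pow(Add(G, -36623), -1)) = Mul(Add(-170, 44515), Pow(Add(8323, -36623), -1)) = Mul(44345, Pow(-28300, -1)) = Mul(44345, Rational(-1, 28300)) = Rational(-8869, 5660)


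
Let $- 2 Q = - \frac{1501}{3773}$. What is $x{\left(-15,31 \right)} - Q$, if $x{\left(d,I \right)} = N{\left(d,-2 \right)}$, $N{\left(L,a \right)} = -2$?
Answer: $- \frac{16593}{7546} \approx -2.1989$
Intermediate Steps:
$x{\left(d,I \right)} = -2$
$Q = \frac{1501}{7546}$ ($Q = - \frac{\left(-1501\right) \frac{1}{3773}}{2} = \left(- \frac{1}{2}\right) \left(- \frac{1501}{3773}\right) = \frac{1501}{7546} \approx 0.19891$)
$x{\left(-15,31 \right)} - Q = -2 - \frac{1501}{7546} = - \frac{16593}{7546}$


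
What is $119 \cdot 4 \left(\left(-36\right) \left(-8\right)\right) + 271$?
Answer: $137359$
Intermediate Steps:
$119 \cdot 4 \left(\left(-36\right) \left(-8\right)\right) + 271 = 476 \cdot 288 + 271 = 137088 + 271 = 137359$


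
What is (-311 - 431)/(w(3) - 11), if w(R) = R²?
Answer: 371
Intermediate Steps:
(-311 - 431)/(w(3) - 11) = (-311 - 431)/(3² - 11) = -742/(9 - 11) = -742/(-2) = -742*(-½) = 371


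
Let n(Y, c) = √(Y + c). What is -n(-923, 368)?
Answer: -I*√555 ≈ -23.558*I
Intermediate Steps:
-n(-923, 368) = -√(-923 + 368) = -√(-555) = -I*√555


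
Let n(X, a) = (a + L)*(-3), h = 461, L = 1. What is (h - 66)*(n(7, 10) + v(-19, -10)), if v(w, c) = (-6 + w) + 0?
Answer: -22910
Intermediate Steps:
v(w, c) = -6 + w
n(X, a) = -3 - 3*a (n(X, a) = (a + 1)*(-3) = (1 + a)*(-3) = -3 - 3*a)
(h - 66)*(n(7, 10) + v(-19, -10)) = (461 - 66)*((-3 - 3*10) + (-6 - 19)) = 395*((-3 - 30) - 25) = 395*(-33 - 25) = 395*(-58) = -22910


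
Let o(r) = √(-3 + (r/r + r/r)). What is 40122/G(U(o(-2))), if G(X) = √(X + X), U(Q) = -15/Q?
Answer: -6687*√30*I^(3/2)/5 ≈ 5179.7 - 5179.7*I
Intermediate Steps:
o(r) = I (o(r) = √(-3 + (1 + 1)) = √(-3 + 2) = √(-1) = I)
G(X) = √2*√X (G(X) = √(2*X) = √2*√X)
40122/G(U(o(-2))) = 40122/((√2*√(-15*(-I)))) = 40122/((√2*√(-(-15)*I))) = 40122/((√2*√(15*I))) = 40122/((√2*(√15*√I))) = 40122/((√30*√I)) = 40122*(-√30*I^(3/2)/30) = -6687*√30*I^(3/2)/5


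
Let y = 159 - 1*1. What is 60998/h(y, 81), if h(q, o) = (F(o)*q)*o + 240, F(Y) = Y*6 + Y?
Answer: 30499/3628353 ≈ 0.0084057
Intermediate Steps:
F(Y) = 7*Y (F(Y) = 6*Y + Y = 7*Y)
y = 158 (y = 159 - 1 = 158)
h(q, o) = 240 + 7*q*o**2 (h(q, o) = ((7*o)*q)*o + 240 = (7*o*q)*o + 240 = 7*q*o**2 + 240 = 240 + 7*q*o**2)
60998/h(y, 81) = 60998/(240 + 7*158*81**2) = 60998/(240 + 7*158*6561) = 60998/(240 + 7256466) = 60998/7256706 = 60998*(1/7256706) = 30499/3628353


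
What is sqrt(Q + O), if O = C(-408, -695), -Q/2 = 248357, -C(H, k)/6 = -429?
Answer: 2*I*sqrt(123535) ≈ 702.95*I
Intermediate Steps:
C(H, k) = 2574 (C(H, k) = -6*(-429) = 2574)
Q = -496714 (Q = -2*248357 = -496714)
O = 2574
sqrt(Q + O) = sqrt(-496714 + 2574) = sqrt(-494140) = 2*I*sqrt(123535)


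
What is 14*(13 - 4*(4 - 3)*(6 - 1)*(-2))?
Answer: 742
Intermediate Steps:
14*(13 - 4*(4 - 3)*(6 - 1)*(-2)) = 14*(13 - 4*5*(-2)) = 14*(13 - 20*(-2)) = 14*(13 + 40) = 14*53 = 742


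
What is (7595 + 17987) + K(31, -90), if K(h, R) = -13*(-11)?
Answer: 25725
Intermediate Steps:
K(h, R) = 143
(7595 + 17987) + K(31, -90) = (7595 + 17987) + 143 = 25582 + 143 = 25725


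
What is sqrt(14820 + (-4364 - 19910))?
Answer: I*sqrt(9454) ≈ 97.232*I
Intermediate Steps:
sqrt(14820 + (-4364 - 19910)) = sqrt(14820 - 24274) = sqrt(-9454) = I*sqrt(9454)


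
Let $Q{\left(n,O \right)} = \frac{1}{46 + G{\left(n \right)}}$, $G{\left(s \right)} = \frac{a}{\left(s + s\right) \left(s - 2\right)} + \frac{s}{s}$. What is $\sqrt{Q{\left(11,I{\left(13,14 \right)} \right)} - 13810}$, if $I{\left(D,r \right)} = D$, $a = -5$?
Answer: $\frac{2 i \sqrt{298670484553}}{9301} \approx 117.52 i$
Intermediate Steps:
$G{\left(s \right)} = 1 - \frac{5}{2 s \left(-2 + s\right)}$ ($G{\left(s \right)} = - \frac{5}{\left(s + s\right) \left(s - 2\right)} + \frac{s}{s} = - \frac{5}{2 s \left(-2 + s\right)} + 1 = 1 - \frac{5}{2 s \left(-2 + s\right)}$)
$Q{\left(n,O \right)} = \frac{1}{46 + \frac{- \frac{5}{2} + n^{2} - 2 n}{n \left(-2 + n\right)}}$
$\sqrt{Q{\left(11,I{\left(13,14 \right)} \right)} - 13810} = \sqrt{2 \cdot 11 \frac{1}{-5 - 2068 + 94 \cdot 11^{2}} \left(-2 + 11\right) - 13810} = \sqrt{2 \cdot 11 \frac{1}{-5 - 2068 + 94 \cdot 121} \cdot 9 - 13810} = \sqrt{2 \cdot 11 \frac{1}{-5 - 2068 + 11374} \cdot 9 - 13810} = \sqrt{2 \cdot 11 \cdot \frac{1}{9301} \cdot 9 - 13810} = \sqrt{\frac{198}{9301} - 13810} = \sqrt{- \frac{128446612}{9301}} = \frac{2 i \sqrt{298670484553}}{9301}$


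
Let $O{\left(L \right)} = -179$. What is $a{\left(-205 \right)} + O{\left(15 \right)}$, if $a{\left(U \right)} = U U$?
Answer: $41846$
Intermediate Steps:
$a{\left(U \right)} = U^{2}$
$a{\left(-205 \right)} + O{\left(15 \right)} = \left(-205\right)^{2} - 179 = 42025 - 179 = 41846$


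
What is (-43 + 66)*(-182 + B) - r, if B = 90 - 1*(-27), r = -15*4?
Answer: -1435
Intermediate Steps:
r = -60
B = 117 (B = 90 + 27 = 117)
(-43 + 66)*(-182 + B) - r = (-43 + 66)*(-182 + 117) - 1*(-60) = 23*(-65) + 60 = -1495 + 60 = -1435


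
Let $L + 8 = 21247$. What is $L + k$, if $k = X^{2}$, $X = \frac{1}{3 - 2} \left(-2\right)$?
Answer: $21243$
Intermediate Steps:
$L = 21239$ ($L = -8 + 21247 = 21239$)
$X = -2$ ($X = 1^{-1} \left(-2\right) = 1 \left(-2\right) = -2$)
$k = 4$ ($k = \left(-2\right)^{2} = 4$)
$L + k = 21239 + 4 = 21243$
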